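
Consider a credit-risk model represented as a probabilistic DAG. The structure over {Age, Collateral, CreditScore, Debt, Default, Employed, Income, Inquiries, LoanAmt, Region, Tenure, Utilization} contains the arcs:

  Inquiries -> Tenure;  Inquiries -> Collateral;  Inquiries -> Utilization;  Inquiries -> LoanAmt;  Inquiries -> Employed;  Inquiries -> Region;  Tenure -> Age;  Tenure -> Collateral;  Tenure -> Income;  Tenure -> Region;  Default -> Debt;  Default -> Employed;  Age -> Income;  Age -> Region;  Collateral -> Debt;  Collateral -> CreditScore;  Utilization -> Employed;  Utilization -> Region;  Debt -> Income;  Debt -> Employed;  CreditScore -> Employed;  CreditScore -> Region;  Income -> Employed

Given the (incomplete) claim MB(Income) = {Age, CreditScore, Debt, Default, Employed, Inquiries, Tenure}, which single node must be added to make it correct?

Utilization

Parents of Income: Age, Debt, Tenure.
Children of Income: Employed.
Other parents of Income's children:
  Employed's other parents are CreditScore, Debt, Default, Inquiries, Utilization.
MB(Income) = {Age, CreditScore, Debt, Default, Employed, Inquiries, Tenure, Utilization}.
Comparing with the claimed set, Utilization is missing.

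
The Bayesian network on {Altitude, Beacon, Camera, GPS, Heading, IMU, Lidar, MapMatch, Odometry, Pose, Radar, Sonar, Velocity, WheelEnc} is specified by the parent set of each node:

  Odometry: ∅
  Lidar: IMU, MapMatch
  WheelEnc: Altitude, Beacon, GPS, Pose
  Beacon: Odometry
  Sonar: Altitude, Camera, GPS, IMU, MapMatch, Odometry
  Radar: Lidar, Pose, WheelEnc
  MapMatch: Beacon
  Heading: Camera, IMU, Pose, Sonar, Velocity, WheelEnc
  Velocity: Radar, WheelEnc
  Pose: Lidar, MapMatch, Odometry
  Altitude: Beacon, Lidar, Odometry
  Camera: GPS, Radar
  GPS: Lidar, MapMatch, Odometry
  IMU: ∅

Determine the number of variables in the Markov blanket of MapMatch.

9

A node's Markov blanket = Pa ∪ Ch ∪ (parents of Ch other than the node itself).
MapMatch has parent Beacon.
MapMatch's children: GPS, Lidar, Pose, Sonar.
Co-parents of MapMatch (other parents of its children):
  Lidar also has parent IMU.
  GPS also has parents Lidar, Odometry.
  parents(Pose) \ {MapMatch} = {Lidar, Odometry}.
  Sonar's other parents are Altitude, Camera, GPS, IMU, Odometry.
MB(MapMatch) = {Altitude, Beacon, Camera, GPS, IMU, Lidar, Odometry, Pose, Sonar}, which has 9 nodes.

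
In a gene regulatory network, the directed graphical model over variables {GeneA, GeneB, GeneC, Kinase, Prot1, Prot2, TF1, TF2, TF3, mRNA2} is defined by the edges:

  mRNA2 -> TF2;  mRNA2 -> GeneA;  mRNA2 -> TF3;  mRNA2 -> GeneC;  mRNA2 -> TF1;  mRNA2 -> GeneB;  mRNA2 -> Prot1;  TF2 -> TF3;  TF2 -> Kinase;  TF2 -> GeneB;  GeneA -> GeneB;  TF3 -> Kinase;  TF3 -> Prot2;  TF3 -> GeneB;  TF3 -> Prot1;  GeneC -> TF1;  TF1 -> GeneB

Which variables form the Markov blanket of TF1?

A node's Markov blanket = Pa ∪ Ch ∪ (parents of Ch other than the node itself).
Pa(TF1) = {GeneC, mRNA2}.
Ch(TF1) = {GeneB}.
Parents of each child, excluding TF1:
  parents(GeneB) \ {TF1} = {GeneA, TF2, TF3, mRNA2}.
Taking the union gives {GeneA, GeneB, GeneC, TF2, TF3, mRNA2}.

{GeneA, GeneB, GeneC, TF2, TF3, mRNA2}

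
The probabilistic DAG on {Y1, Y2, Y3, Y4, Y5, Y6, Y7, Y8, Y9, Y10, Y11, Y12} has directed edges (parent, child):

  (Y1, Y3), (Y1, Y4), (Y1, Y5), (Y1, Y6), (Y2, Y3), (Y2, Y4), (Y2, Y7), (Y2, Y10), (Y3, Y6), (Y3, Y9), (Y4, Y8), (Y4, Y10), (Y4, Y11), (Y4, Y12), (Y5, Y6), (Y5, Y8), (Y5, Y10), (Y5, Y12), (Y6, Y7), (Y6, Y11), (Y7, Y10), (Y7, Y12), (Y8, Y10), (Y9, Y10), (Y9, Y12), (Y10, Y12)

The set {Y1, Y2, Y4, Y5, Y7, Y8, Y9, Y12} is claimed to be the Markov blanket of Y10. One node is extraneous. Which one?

The Markov blanket of a node is its parents, its children, and the other parents of its children.
Parents of Y10: Y2, Y4, Y5, Y7, Y8, Y9.
Y10 has child Y12.
Other parents of Y10's children:
  parents(Y12) \ {Y10} = {Y4, Y5, Y7, Y9}.
MB(Y10) = {Y2, Y4, Y5, Y7, Y8, Y9, Y12}.
Y1 is neither a parent, child, nor co-parent of Y10, so it does not belong.

Y1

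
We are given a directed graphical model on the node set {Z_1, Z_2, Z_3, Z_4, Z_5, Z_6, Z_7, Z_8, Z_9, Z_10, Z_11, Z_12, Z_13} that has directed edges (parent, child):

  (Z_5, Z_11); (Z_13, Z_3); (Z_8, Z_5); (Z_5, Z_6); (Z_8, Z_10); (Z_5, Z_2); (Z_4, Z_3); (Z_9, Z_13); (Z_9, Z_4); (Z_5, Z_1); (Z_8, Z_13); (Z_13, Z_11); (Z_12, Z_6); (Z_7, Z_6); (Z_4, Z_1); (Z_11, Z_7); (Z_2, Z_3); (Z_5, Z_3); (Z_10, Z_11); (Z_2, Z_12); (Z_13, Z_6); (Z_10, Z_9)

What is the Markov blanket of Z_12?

Z_12's parents: Z_2.
Ch(Z_12) = {Z_6}.
Parents of each child, excluding Z_12:
  Z_6: Z_5, Z_7, Z_13
So the Markov blanket of Z_12 is {Z_2, Z_5, Z_6, Z_7, Z_13}.

{Z_2, Z_5, Z_6, Z_7, Z_13}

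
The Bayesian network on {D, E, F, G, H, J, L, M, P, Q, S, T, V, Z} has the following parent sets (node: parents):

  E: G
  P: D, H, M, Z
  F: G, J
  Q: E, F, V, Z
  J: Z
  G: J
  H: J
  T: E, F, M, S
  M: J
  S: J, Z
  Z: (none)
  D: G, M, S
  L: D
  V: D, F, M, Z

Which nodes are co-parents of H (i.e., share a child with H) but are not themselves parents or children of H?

Children of H: P.
  P: D, M, Z
Excluding nodes already adjacent to H (J, P), the co-parent-only contribution is {D, M, Z}.

{D, M, Z}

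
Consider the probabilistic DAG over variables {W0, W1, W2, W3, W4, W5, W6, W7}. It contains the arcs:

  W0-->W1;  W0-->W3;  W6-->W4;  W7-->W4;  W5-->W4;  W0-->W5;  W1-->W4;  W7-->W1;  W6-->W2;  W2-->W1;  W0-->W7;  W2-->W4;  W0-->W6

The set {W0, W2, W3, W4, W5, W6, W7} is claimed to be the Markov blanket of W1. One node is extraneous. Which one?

W3

Recall MB(v) = parents ∪ children ∪ spouses, where spouses are the other parents of v's children.
Parents of W1: W0, W2, W7.
W1's children: W4.
Co-parents of W1 (other parents of its children):
  parents(W4) \ {W1} = {W2, W5, W6, W7}.
MB(W1) = {W0, W2, W4, W5, W6, W7}.
W3 is neither a parent, child, nor co-parent of W1, so it does not belong.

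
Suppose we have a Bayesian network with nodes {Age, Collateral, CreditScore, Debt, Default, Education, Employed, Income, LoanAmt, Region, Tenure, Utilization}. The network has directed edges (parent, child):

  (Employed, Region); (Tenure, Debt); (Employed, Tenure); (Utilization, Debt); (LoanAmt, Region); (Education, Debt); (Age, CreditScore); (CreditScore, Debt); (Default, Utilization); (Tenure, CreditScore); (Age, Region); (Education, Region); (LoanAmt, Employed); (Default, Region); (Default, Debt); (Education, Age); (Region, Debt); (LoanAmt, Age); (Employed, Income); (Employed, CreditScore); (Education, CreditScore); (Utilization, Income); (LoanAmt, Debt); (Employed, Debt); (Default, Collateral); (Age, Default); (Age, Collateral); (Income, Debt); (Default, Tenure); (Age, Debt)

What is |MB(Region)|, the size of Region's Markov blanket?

By definition, MB(Region) is built from Region's parents, Region's children, and the co-parents of Region.
Region's parents: Age, Default, Education, Employed, LoanAmt.
Children of Region: Debt.
Co-parents of Region (other parents of its children):
  Debt also has parents Age, CreditScore, Default, Education, Employed, Income, LoanAmt, Tenure, Utilization.
MB(Region) = {Age, CreditScore, Debt, Default, Education, Employed, Income, LoanAmt, Tenure, Utilization}, which has 10 nodes.

10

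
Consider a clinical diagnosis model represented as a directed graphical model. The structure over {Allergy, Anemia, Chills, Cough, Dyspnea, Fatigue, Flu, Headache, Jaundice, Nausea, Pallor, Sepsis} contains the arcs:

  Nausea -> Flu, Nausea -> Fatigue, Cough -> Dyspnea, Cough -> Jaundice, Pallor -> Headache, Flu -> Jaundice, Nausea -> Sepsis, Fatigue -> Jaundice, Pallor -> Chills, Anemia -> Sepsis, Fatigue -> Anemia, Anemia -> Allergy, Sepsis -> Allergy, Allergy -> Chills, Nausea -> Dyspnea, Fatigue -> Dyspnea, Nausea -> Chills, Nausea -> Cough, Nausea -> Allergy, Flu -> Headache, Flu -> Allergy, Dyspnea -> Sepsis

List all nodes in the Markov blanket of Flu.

{Allergy, Anemia, Cough, Fatigue, Headache, Jaundice, Nausea, Pallor, Sepsis}

The Markov blanket of a node is its parents, its children, and the other parents of its children.
Pa(Flu) = {Nausea}.
Flu's children: Allergy, Headache, Jaundice.
Co-parents of Flu (other parents of its children):
  Jaundice's other parents are Cough, Fatigue.
  Allergy also has parents Anemia, Nausea, Sepsis.
  parents(Headache) \ {Flu} = {Pallor}.
So the Markov blanket of Flu is {Allergy, Anemia, Cough, Fatigue, Headache, Jaundice, Nausea, Pallor, Sepsis}.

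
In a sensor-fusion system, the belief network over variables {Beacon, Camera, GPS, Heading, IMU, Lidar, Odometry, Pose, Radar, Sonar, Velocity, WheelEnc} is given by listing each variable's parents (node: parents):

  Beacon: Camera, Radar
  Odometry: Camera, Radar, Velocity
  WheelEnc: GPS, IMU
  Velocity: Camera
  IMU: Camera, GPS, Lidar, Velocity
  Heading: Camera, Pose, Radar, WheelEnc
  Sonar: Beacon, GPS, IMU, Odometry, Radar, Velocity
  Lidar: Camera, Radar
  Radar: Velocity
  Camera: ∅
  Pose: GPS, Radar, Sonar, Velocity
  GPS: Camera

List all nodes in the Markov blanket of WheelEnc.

Recall MB(v) = parents ∪ children ∪ spouses, where spouses are the other parents of v's children.
WheelEnc has parents GPS, IMU.
WheelEnc's children: Heading.
Parents of each child, excluding WheelEnc:
  Heading's other parents are Camera, Pose, Radar.
Taking the union gives {Camera, GPS, Heading, IMU, Pose, Radar}.

{Camera, GPS, Heading, IMU, Pose, Radar}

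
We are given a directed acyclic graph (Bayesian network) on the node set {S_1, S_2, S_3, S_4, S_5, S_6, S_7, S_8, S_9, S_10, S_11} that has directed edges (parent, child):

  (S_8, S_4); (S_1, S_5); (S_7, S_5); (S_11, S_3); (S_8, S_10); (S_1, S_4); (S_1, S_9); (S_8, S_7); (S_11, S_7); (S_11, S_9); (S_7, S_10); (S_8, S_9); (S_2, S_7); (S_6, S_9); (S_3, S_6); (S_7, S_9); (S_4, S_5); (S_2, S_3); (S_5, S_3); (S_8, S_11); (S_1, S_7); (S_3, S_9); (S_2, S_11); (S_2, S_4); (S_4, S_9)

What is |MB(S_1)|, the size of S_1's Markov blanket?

9

S_1 has children S_4, S_5, S_7, S_9.
S_1's parents: none.
Other parents of S_1's children:
  S_4: S_2, S_8
  S_7: S_2, S_8, S_11
  S_5: S_4, S_7
  S_9: S_3, S_4, S_6, S_7, S_8, S_11
MB(S_1) = {S_2, S_3, S_4, S_5, S_6, S_7, S_8, S_9, S_11}, which has 9 nodes.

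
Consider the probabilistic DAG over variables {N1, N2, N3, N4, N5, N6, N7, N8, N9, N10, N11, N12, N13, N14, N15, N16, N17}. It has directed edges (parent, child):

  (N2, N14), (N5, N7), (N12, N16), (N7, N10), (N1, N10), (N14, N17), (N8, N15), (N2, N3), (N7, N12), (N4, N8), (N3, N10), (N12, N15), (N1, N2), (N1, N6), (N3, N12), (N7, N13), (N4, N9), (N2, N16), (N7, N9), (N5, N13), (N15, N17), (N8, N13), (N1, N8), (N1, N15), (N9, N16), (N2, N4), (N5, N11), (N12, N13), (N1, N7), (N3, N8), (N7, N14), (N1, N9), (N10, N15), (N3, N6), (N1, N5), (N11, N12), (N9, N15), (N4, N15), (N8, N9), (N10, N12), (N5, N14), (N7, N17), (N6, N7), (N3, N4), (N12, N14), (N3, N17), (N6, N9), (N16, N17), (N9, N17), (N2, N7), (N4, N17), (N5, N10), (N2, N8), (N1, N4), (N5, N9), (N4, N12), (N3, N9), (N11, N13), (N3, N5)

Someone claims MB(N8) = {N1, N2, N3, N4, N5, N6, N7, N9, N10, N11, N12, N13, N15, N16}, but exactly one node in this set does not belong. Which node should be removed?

N16

Children of N8: N9, N13, N15.
Pa(N8) = {N1, N2, N3, N4}.
Parents of each child, excluding N8:
  N9: N1, N3, N4, N5, N6, N7
  N13: N5, N7, N11, N12
  N15: N1, N4, N9, N10, N12
MB(N8) = {N1, N2, N3, N4, N5, N6, N7, N9, N10, N11, N12, N13, N15}.
N16 is neither a parent, child, nor co-parent of N8, so it does not belong.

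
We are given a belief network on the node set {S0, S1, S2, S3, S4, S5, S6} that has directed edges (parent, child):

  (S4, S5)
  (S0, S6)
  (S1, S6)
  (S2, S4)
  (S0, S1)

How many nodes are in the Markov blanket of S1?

By definition, MB(S1) is built from S1's parents, S1's children, and the co-parents of S1.
S1 has parent S0.
S1's children: S6.
Parents of each child, excluding S1:
  S6: S0
MB(S1) = {S0, S6}, which has 2 nodes.

2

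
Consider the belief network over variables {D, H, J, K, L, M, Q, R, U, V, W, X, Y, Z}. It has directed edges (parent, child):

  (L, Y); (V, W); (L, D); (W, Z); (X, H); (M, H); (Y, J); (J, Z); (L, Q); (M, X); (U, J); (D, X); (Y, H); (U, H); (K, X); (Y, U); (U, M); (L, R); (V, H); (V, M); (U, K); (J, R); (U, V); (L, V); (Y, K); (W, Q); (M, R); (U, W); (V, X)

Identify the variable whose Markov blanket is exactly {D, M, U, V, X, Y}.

K

The target node must have every member of {D, M, U, V, X, Y} as a parent, child, or co-parent, and no others.
Parents of K: U, Y; children: X; co-parents: D, M, V.
These exactly cover the given set, so the node is K.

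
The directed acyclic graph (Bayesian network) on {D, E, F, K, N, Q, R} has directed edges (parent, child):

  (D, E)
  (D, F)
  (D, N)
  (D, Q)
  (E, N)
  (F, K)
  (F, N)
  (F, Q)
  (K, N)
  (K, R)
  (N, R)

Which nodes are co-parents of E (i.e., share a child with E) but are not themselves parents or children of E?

{F, K}

Children of E: N.
  N: D, F, K
Excluding nodes already adjacent to E (D, N), the co-parent-only contribution is {F, K}.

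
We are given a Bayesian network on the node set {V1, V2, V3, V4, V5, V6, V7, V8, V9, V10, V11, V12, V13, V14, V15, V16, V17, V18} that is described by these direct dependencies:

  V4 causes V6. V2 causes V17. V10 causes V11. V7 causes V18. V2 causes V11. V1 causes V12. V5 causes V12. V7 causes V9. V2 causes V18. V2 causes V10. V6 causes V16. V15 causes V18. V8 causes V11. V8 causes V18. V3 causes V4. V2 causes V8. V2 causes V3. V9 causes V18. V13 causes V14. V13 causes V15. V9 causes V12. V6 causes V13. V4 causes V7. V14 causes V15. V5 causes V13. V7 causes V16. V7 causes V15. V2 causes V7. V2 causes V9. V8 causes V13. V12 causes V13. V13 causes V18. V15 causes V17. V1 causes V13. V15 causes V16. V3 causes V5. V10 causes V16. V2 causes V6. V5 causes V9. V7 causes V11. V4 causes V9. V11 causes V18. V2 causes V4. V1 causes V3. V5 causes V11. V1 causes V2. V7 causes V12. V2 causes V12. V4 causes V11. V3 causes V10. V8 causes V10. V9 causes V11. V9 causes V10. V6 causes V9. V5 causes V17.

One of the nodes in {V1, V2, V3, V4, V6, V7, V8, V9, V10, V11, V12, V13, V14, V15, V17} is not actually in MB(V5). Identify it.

V14

A node's Markov blanket = Pa ∪ Ch ∪ (parents of Ch other than the node itself).
Ch(V5) = {V9, V11, V12, V13, V17}.
Pa(V5) = {V3}.
For each child, the remaining parents (spouses of V5):
  V9: V2, V4, V6, V7
  V11: V2, V4, V7, V8, V9, V10
  V12: V1, V2, V7, V9
  V13: V1, V6, V8, V12
  V17: V2, V15
MB(V5) = {V1, V2, V3, V4, V6, V7, V8, V9, V10, V11, V12, V13, V15, V17}.
V14 is neither a parent, child, nor co-parent of V5, so it does not belong.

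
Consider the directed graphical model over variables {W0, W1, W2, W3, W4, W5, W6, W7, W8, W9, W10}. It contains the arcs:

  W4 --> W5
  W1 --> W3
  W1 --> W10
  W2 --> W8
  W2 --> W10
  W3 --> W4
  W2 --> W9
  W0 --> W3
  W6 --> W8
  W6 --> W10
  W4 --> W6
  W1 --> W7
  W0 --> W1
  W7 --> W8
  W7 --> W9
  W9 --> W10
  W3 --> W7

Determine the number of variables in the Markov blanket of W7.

6

The Markov blanket of a node is its parents, its children, and the other parents of its children.
Ch(W7) = {W8, W9}.
W7 has parents W1, W3.
For each child, the remaining parents (spouses of W7):
  W8's other parents are W2, W6.
  W9's other parent is W2.
MB(W7) = {W1, W2, W3, W6, W8, W9}, which has 6 nodes.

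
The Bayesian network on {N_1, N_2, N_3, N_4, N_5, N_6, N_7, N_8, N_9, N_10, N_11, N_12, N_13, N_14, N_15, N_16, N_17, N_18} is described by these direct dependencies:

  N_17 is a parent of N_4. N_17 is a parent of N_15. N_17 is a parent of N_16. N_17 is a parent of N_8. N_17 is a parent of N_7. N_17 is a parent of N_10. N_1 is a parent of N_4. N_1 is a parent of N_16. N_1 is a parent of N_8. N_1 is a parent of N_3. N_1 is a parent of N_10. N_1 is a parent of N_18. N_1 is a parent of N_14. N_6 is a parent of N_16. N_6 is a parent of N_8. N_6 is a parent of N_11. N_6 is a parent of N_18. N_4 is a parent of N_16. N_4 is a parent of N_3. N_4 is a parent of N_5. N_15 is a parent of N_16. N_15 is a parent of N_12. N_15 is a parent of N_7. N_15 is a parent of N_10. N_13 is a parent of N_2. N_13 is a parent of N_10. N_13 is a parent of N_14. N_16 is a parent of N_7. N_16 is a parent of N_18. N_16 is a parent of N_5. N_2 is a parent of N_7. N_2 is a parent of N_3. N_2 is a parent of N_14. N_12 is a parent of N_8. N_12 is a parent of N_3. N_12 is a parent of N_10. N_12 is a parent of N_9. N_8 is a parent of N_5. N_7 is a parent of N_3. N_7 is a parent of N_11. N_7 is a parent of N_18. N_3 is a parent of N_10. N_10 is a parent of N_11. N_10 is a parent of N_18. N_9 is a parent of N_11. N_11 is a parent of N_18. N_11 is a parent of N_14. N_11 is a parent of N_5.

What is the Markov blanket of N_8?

The Markov blanket of a node is its parents, its children, and the other parents of its children.
N_8's parents: N_1, N_6, N_12, N_17.
Children of N_8: N_5.
Co-parents of N_8 (other parents of its children):
  N_5: N_4, N_11, N_16
Union: {N_1, N_6, N_12, N_17} ∪ {N_5} ∪ {N_4, N_11, N_16} = {N_1, N_4, N_5, N_6, N_11, N_12, N_16, N_17}.

{N_1, N_4, N_5, N_6, N_11, N_12, N_16, N_17}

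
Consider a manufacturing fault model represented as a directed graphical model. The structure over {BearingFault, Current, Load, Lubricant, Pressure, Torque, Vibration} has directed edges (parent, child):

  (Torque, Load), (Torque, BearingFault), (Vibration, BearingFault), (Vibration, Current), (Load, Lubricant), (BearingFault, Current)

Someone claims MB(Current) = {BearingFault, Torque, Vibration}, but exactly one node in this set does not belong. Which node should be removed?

By definition, MB(Current) is built from Current's parents, Current's children, and the co-parents of Current.
Children of Current: none.
Current has parents BearingFault, Vibration.
With no children, Current has no spouses; the co-parent set is empty.
MB(Current) = {BearingFault, Vibration}.
Torque is neither a parent, child, nor co-parent of Current, so it does not belong.

Torque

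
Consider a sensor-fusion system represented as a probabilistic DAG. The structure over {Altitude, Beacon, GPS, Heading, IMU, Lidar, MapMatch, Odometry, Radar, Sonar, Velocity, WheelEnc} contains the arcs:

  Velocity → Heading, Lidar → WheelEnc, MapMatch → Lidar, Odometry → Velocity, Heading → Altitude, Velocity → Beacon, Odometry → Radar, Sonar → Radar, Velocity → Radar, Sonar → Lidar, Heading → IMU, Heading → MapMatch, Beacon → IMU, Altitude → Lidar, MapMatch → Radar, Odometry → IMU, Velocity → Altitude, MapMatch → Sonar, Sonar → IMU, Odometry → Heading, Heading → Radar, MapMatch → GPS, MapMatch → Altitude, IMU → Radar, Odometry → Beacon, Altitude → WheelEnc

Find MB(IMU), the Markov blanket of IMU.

IMU has parents Beacon, Heading, Odometry, Sonar.
Children of IMU: Radar.
For each child, the remaining parents (spouses of IMU):
  parents(Radar) \ {IMU} = {Heading, MapMatch, Odometry, Sonar, Velocity}.
Union: {Beacon, Heading, Odometry, Sonar} ∪ {Radar} ∪ {Heading, MapMatch, Odometry, Sonar, Velocity} = {Beacon, Heading, MapMatch, Odometry, Radar, Sonar, Velocity}.

{Beacon, Heading, MapMatch, Odometry, Radar, Sonar, Velocity}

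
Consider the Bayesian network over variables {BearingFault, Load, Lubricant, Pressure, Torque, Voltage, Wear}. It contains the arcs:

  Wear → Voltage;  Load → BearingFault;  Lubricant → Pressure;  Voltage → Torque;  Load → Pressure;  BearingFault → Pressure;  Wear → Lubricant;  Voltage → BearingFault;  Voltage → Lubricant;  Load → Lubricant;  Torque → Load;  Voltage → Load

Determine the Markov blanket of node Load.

Pa(Load) = {Torque, Voltage}.
Children of Load: BearingFault, Lubricant, Pressure.
Parents of each child, excluding Load:
  parents(BearingFault) \ {Load} = {Voltage}.
  Lubricant also has parents Voltage, Wear.
  Pressure also has parents BearingFault, Lubricant.
So the Markov blanket of Load is {BearingFault, Lubricant, Pressure, Torque, Voltage, Wear}.

{BearingFault, Lubricant, Pressure, Torque, Voltage, Wear}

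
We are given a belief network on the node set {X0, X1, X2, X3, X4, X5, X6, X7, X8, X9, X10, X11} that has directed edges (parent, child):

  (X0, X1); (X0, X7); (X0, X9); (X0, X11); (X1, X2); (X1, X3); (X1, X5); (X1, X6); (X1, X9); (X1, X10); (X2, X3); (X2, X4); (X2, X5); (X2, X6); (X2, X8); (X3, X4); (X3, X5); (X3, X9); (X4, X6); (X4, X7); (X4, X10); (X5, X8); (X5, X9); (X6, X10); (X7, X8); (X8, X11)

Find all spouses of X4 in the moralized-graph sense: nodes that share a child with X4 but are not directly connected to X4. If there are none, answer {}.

Children of X4: X6, X7, X10.
  X6: X1, X2
  X7: X0
  X10: X1, X6
Excluding nodes already adjacent to X4 (X2, X3, X6, X7, X10), the co-parent-only contribution is {X0, X1}.

{X0, X1}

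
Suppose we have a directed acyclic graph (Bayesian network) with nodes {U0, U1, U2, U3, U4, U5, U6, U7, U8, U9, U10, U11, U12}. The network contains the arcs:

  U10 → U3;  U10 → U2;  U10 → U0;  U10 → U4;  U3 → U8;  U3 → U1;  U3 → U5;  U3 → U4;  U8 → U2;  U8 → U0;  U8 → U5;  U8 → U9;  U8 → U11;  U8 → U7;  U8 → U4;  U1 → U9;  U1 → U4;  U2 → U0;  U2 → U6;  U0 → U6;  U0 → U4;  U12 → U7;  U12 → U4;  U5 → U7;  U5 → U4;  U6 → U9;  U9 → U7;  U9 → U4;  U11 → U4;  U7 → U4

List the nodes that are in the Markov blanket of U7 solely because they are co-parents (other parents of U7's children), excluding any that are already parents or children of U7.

Children of U7: U4.
  U4 also has parents U0, U1, U3, U5, U8, U9, U10, U11, U12.
Excluding nodes already adjacent to U7 (U4, U5, U8, U9, U12), the co-parent-only contribution is {U0, U1, U3, U10, U11}.

{U0, U1, U3, U10, U11}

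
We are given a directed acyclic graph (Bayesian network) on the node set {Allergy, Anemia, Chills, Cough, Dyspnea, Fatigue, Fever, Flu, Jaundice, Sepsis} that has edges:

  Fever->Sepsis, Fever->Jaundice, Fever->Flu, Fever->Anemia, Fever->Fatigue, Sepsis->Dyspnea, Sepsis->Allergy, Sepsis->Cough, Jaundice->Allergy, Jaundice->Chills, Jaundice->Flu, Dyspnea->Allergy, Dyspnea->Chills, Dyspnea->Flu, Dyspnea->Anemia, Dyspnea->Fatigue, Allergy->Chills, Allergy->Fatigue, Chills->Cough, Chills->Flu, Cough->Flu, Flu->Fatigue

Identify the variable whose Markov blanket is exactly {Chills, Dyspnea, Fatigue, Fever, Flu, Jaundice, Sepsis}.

Allergy

The target node must have every member of {Chills, Dyspnea, Fatigue, Fever, Flu, Jaundice, Sepsis} as a parent, child, or co-parent, and no others.
Parents of Allergy: Dyspnea, Jaundice, Sepsis; children: Chills, Fatigue; co-parents: Dyspnea, Fever, Flu, Jaundice.
These exactly cover the given set, so the node is Allergy.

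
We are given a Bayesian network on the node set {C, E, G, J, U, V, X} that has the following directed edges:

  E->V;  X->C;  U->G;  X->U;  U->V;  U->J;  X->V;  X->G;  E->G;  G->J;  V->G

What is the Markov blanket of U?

{E, G, J, V, X}

U has parent X.
U has children G, J, V.
Parents of each child, excluding U:
  V: E, X
  G: E, V, X
  J: G
So the Markov blanket of U is {E, G, J, V, X}.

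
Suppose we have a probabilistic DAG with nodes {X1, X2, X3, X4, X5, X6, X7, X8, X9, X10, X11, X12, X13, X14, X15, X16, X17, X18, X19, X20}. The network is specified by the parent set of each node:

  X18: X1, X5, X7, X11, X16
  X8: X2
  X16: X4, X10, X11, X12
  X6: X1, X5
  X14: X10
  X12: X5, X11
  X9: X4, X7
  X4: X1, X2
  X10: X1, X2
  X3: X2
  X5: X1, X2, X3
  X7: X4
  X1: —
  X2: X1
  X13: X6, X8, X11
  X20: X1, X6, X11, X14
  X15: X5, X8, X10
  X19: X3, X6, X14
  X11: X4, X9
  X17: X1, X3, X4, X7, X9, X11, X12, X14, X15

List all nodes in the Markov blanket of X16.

{X1, X4, X5, X7, X10, X11, X12, X18}

By definition, MB(X16) is built from X16's parents, X16's children, and the co-parents of X16.
X16's parents: X4, X10, X11, X12.
X16's children: X18.
For each child, the remaining parents (spouses of X16):
  X18 also has parents X1, X5, X7, X11.
So the Markov blanket of X16 is {X1, X4, X5, X7, X10, X11, X12, X18}.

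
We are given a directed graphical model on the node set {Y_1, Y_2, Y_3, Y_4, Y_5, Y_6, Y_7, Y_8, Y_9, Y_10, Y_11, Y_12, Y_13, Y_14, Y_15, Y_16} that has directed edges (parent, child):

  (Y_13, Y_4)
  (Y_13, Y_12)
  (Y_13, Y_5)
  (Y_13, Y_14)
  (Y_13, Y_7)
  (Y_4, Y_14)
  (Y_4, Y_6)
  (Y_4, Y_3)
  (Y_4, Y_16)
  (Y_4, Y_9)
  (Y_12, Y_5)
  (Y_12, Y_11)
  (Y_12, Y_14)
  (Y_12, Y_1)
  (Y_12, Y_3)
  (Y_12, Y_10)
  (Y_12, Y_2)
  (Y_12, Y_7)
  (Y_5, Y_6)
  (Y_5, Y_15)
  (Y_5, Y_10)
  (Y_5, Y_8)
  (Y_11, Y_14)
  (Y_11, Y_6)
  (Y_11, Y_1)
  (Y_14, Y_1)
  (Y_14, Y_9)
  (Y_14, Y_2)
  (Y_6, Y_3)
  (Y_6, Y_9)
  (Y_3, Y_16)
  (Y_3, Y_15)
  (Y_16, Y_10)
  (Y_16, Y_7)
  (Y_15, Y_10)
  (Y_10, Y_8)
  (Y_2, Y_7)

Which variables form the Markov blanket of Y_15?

Pa(Y_15) = {Y_3, Y_5}.
Y_15's children: Y_10.
Other parents of Y_15's children:
  Y_10: Y_5, Y_12, Y_16
MB(Y_15) = {Y_3, Y_5, Y_10, Y_12, Y_16}.

{Y_3, Y_5, Y_10, Y_12, Y_16}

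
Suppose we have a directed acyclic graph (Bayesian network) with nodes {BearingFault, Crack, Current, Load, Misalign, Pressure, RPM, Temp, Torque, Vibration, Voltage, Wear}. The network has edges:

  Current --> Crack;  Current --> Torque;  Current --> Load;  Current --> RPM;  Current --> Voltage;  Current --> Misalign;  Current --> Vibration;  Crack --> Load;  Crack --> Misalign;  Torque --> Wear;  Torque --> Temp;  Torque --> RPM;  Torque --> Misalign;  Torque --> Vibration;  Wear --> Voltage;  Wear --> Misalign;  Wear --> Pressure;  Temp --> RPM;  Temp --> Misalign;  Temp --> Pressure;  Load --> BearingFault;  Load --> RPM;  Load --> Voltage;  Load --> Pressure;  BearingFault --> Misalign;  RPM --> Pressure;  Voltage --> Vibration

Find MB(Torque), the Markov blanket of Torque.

Recall MB(v) = parents ∪ children ∪ spouses, where spouses are the other parents of v's children.
Children of Torque: Misalign, RPM, Temp, Vibration, Wear.
Parents of Torque: Current.
Parents of each child, excluding Torque:
  Wear: no additional parents.
  Temp has no other parent.
  parents(RPM) \ {Torque} = {Current, Load, Temp}.
  Misalign's other parents are BearingFault, Crack, Current, Temp, Wear.
  Vibration's other parents are Current, Voltage.
MB(Torque) = {BearingFault, Crack, Current, Load, Misalign, RPM, Temp, Vibration, Voltage, Wear}.

{BearingFault, Crack, Current, Load, Misalign, RPM, Temp, Vibration, Voltage, Wear}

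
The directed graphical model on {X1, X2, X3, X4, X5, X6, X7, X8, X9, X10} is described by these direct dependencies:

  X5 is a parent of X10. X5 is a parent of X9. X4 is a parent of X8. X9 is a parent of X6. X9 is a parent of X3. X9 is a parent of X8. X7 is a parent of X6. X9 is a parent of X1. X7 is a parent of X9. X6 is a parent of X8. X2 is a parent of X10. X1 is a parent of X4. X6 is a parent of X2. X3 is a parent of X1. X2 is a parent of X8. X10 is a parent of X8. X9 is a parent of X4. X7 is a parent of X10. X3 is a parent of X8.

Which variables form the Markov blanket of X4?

{X1, X2, X3, X6, X8, X9, X10}

By definition, MB(X4) is built from X4's parents, X4's children, and the co-parents of X4.
Pa(X4) = {X1, X9}.
Ch(X4) = {X8}.
Parents of each child, excluding X4:
  X8: X2, X3, X6, X9, X10
MB(X4) = {X1, X2, X3, X6, X8, X9, X10}.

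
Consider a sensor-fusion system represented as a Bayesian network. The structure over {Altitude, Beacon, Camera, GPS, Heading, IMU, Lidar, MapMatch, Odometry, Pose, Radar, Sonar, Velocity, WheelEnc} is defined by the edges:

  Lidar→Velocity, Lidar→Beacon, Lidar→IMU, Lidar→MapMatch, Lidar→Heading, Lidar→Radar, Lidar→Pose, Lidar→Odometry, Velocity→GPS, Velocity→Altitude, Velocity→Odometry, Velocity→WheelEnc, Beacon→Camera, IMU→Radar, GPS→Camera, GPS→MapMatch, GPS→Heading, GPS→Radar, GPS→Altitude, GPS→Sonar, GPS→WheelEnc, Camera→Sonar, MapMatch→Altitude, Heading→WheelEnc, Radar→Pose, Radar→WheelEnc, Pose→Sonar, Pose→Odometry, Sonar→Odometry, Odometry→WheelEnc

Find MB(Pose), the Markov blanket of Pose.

{Camera, GPS, Lidar, Odometry, Radar, Sonar, Velocity}

Ch(Pose) = {Odometry, Sonar}.
Parents of Pose: Lidar, Radar.
Co-parents of Pose (other parents of its children):
  parents(Sonar) \ {Pose} = {Camera, GPS}.
  Odometry's other parents are Lidar, Sonar, Velocity.
So the Markov blanket of Pose is {Camera, GPS, Lidar, Odometry, Radar, Sonar, Velocity}.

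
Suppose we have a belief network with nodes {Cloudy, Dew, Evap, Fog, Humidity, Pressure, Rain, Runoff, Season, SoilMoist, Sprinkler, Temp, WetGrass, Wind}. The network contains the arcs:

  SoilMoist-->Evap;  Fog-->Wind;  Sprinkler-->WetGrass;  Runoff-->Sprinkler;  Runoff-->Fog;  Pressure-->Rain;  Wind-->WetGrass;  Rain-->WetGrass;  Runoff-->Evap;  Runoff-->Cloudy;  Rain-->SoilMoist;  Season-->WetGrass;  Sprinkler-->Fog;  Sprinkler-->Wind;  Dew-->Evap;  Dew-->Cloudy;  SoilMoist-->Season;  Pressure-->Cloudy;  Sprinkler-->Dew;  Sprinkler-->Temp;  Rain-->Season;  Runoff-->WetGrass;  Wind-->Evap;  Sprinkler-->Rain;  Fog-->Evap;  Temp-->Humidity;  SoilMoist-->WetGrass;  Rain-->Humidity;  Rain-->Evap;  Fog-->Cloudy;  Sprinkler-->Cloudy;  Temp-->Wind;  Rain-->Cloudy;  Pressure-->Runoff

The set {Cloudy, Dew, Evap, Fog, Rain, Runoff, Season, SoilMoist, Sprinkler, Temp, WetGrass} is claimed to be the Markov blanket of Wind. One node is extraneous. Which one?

Cloudy

By definition, MB(Wind) is built from Wind's parents, Wind's children, and the co-parents of Wind.
Ch(Wind) = {Evap, WetGrass}.
Wind's parents: Fog, Sprinkler, Temp.
Co-parents of Wind (other parents of its children):
  Evap also has parents Dew, Fog, Rain, Runoff, SoilMoist.
  WetGrass also has parents Rain, Runoff, Season, SoilMoist, Sprinkler.
MB(Wind) = {Dew, Evap, Fog, Rain, Runoff, Season, SoilMoist, Sprinkler, Temp, WetGrass}.
Cloudy is neither a parent, child, nor co-parent of Wind, so it does not belong.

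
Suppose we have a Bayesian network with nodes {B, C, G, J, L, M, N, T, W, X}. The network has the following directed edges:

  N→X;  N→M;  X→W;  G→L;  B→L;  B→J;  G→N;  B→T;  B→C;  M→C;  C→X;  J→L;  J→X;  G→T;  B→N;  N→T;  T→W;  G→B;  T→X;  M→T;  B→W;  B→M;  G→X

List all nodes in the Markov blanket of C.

A node's Markov blanket = Pa ∪ Ch ∪ (parents of Ch other than the node itself).
Parents of C: B, M.
Ch(C) = {X}.
For each child, the remaining parents (spouses of C):
  X also has parents G, J, N, T.
Taking the union gives {B, G, J, M, N, T, X}.

{B, G, J, M, N, T, X}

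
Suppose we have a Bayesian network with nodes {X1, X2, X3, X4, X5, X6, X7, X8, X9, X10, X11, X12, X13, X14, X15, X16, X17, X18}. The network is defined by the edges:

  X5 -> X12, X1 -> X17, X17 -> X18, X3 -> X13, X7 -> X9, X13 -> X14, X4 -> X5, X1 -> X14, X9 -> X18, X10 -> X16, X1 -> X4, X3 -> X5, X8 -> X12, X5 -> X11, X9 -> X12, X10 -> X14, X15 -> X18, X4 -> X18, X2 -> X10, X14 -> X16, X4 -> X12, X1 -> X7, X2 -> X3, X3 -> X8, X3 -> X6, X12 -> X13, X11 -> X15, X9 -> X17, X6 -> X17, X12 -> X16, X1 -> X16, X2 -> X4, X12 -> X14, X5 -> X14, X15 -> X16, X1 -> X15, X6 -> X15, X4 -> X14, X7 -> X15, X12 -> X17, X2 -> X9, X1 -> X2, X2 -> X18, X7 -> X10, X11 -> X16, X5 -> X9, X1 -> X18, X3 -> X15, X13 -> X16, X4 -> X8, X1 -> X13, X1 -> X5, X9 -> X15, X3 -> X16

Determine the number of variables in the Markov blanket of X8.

5

X8's parents: X3, X4.
Children of X8: X12.
For each child, the remaining parents (spouses of X8):
  parents(X12) \ {X8} = {X4, X5, X9}.
MB(X8) = {X3, X4, X5, X9, X12}, which has 5 nodes.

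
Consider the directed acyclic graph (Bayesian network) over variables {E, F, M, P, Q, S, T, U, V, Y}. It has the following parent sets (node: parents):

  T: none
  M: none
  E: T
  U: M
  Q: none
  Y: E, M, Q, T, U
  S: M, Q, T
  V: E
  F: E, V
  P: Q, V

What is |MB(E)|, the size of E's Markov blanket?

E's children: F, V, Y.
Pa(E) = {T}.
Other parents of E's children:
  Y: M, Q, T, U
  V: —
  F: V
MB(E) = {F, M, Q, T, U, V, Y}, which has 7 nodes.

7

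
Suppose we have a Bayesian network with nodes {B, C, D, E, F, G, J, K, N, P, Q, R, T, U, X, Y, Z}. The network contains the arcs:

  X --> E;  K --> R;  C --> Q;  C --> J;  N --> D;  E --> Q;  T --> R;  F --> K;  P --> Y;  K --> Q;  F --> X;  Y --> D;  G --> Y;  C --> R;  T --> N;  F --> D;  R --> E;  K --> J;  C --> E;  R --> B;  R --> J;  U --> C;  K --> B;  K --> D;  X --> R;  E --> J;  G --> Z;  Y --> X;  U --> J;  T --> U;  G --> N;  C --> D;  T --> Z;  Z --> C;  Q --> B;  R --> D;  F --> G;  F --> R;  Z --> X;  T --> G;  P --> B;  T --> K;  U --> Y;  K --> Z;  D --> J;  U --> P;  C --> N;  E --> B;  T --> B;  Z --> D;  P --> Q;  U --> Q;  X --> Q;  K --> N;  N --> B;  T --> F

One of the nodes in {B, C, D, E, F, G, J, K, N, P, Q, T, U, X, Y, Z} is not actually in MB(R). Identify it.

G

A node's Markov blanket = Pa ∪ Ch ∪ (parents of Ch other than the node itself).
R's children: B, D, E, J.
Parents of R: C, F, K, T, X.
Co-parents of R (other parents of its children):
  D's other parents are C, F, K, N, Y, Z.
  E's other parents are C, X.
  J's other parents are C, D, E, K, U.
  B also has parents E, K, N, P, Q, T.
MB(R) = {B, C, D, E, F, J, K, N, P, Q, T, U, X, Y, Z}.
G is neither a parent, child, nor co-parent of R, so it does not belong.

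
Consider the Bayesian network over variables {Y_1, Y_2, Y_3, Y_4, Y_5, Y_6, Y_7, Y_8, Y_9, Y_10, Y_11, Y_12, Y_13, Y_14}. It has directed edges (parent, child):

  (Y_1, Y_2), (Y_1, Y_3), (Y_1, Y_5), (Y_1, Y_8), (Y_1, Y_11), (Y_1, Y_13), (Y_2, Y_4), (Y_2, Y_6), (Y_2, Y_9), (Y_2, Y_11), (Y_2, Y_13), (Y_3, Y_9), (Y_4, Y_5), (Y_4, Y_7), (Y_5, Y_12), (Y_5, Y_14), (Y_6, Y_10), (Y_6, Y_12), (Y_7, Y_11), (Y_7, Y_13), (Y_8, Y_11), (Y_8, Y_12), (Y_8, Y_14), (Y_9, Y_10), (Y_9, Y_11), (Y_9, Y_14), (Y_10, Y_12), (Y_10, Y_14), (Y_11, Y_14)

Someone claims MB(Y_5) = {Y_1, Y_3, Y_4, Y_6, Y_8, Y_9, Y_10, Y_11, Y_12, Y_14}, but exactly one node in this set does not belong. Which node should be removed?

Recall MB(v) = parents ∪ children ∪ spouses, where spouses are the other parents of v's children.
Y_5 has parents Y_1, Y_4.
Children of Y_5: Y_12, Y_14.
Parents of each child, excluding Y_5:
  Y_12: Y_6, Y_8, Y_10
  Y_14: Y_8, Y_9, Y_10, Y_11
MB(Y_5) = {Y_1, Y_4, Y_6, Y_8, Y_9, Y_10, Y_11, Y_12, Y_14}.
Y_3 is neither a parent, child, nor co-parent of Y_5, so it does not belong.

Y_3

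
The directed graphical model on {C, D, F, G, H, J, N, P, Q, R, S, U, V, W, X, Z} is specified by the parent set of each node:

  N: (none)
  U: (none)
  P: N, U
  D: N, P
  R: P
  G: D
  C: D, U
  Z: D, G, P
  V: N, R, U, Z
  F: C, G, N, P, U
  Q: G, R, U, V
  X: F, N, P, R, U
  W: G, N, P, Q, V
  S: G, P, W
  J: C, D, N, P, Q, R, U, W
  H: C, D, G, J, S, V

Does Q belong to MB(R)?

Yes

Q is a child of R.
So Q ∈ MB(R).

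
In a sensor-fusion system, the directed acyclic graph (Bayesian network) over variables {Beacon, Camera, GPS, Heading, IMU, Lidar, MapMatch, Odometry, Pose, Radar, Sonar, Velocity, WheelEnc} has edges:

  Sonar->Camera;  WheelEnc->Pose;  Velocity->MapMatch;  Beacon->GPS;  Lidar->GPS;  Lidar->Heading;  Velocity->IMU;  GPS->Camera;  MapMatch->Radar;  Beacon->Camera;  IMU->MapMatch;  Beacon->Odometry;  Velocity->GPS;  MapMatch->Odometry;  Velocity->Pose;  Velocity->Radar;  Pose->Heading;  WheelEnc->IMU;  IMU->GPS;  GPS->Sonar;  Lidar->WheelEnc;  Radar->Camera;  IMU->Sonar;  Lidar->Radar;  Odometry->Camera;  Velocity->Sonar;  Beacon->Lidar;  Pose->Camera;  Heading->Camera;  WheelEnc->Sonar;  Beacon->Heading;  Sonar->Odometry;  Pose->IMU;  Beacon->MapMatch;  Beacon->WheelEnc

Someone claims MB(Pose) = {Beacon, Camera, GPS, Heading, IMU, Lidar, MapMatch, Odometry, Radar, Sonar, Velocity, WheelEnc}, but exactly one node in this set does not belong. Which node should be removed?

MapMatch

By definition, MB(Pose) is built from Pose's parents, Pose's children, and the co-parents of Pose.
Pose's parents: Velocity, WheelEnc.
Children of Pose: Camera, Heading, IMU.
Parents of each child, excluding Pose:
  IMU: Velocity, WheelEnc
  Heading: Beacon, Lidar
  Camera: Beacon, GPS, Heading, Odometry, Radar, Sonar
MB(Pose) = {Beacon, Camera, GPS, Heading, IMU, Lidar, Odometry, Radar, Sonar, Velocity, WheelEnc}.
MapMatch is neither a parent, child, nor co-parent of Pose, so it does not belong.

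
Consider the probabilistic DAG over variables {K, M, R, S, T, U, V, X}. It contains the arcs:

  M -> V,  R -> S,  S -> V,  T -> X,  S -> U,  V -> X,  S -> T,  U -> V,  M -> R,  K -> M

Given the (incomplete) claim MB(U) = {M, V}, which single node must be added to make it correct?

S

Parents of U: S.
U has child V.
Other parents of U's children:
  V: M, S
MB(U) = {M, S, V}.
Comparing with the claimed set, S is missing.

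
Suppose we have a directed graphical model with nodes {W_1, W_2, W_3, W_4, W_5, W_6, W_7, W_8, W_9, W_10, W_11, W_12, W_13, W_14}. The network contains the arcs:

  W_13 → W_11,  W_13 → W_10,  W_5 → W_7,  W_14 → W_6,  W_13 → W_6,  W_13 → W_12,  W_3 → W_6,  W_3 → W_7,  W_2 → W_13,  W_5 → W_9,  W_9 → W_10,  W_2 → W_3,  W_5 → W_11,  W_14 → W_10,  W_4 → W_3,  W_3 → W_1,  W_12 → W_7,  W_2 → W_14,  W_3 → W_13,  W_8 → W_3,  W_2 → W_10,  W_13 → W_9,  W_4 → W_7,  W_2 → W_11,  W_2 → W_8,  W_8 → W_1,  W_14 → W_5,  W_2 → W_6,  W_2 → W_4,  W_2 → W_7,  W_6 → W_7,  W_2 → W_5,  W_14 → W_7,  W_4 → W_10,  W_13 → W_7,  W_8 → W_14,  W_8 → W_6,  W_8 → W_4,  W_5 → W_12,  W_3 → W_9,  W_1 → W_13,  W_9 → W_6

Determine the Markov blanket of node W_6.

{W_2, W_3, W_4, W_5, W_7, W_8, W_9, W_12, W_13, W_14}

Parents of W_6: W_2, W_3, W_8, W_9, W_13, W_14.
W_6's children: W_7.
Other parents of W_6's children:
  W_7 also has parents W_2, W_3, W_4, W_5, W_12, W_13, W_14.
Union: {W_2, W_3, W_8, W_9, W_13, W_14} ∪ {W_7} ∪ {W_2, W_3, W_4, W_5, W_12, W_13, W_14} = {W_2, W_3, W_4, W_5, W_7, W_8, W_9, W_12, W_13, W_14}.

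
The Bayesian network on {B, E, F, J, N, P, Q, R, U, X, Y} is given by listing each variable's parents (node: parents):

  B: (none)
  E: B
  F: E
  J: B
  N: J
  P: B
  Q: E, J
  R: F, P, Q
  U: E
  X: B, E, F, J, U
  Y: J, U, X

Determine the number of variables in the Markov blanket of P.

Pa(P) = {B}.
P has child R.
Other parents of P's children:
  R: F, Q
MB(P) = {B, F, Q, R}, which has 4 nodes.

4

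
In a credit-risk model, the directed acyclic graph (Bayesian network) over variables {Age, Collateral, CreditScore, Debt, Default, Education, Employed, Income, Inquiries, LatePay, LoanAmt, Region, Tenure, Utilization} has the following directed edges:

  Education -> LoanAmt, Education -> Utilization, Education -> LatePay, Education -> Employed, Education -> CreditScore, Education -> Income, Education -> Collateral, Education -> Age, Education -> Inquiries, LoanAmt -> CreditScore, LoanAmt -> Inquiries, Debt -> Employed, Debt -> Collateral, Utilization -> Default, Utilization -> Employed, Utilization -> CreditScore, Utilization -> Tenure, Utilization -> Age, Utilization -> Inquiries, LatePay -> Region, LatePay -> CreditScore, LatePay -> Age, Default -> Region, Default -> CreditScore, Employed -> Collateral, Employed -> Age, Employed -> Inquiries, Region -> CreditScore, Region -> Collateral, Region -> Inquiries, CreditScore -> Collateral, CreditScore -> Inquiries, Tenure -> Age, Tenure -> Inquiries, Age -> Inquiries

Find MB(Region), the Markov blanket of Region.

A node's Markov blanket = Pa ∪ Ch ∪ (parents of Ch other than the node itself).
Pa(Region) = {Default, LatePay}.
Region has children Collateral, CreditScore, Inquiries.
Co-parents of Region (other parents of its children):
  CreditScore: Default, Education, LatePay, LoanAmt, Utilization
  Collateral: CreditScore, Debt, Education, Employed
  Inquiries: Age, CreditScore, Education, Employed, LoanAmt, Tenure, Utilization
Union: {Default, LatePay} ∪ {Collateral, CreditScore, Inquiries} ∪ {Age, CreditScore, Debt, Default, Education, Employed, LatePay, LoanAmt, Tenure, Utilization} = {Age, Collateral, CreditScore, Debt, Default, Education, Employed, Inquiries, LatePay, LoanAmt, Tenure, Utilization}.

{Age, Collateral, CreditScore, Debt, Default, Education, Employed, Inquiries, LatePay, LoanAmt, Tenure, Utilization}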